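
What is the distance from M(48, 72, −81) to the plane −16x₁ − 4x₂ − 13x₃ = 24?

Normal vector n = (−16, −4, −13), and n·(48, 72, −81) − 24 = −27.
|n| = √(256 + 16 + 169) = 21, so the distance is |-27|/21 = 9/7.

9/7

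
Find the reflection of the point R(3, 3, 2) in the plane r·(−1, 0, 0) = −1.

(-1, 3, 2)

n = (−1, 0, 0), |n|² = 1, n·R − (-1) = -2, so t = -2/1 = -2.
Foot F = R − (-2)·n = (1, 3, 2); the reflection is 2F − R = (−1, 3, 2).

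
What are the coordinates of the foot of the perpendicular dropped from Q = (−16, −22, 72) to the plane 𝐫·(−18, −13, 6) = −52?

(20, 4, 60)

n = (−18, −13, 6), |n|² = 529, and n·Q − (-52) = 1058.
t = 1058/529 = 2, so the foot is Q − t·n = (−16, −22, 72) − 2·(−18, −13, 6) = (20, 4, 60).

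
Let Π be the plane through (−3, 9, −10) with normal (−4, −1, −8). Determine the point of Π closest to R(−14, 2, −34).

The perpendicular from R has direction n = (−4, −1, −8): r = (−14, 2, −34) + λ(−4, −1, −8).
Substitute into the plane: n·(R + λn) = 83 gives 326 + 81λ = 83, so λ = -3.
Foot = (−14, 2, −34) + (-3)·(−4, −1, −8) = (−2, 5, −10).

(-2, 5, -10)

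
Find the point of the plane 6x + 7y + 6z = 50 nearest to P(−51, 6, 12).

n = (6, 7, 6), |n|² = 121, and n·P − 50 = -242.
t = -242/121 = -2, so the foot is P − t·n = (−51, 6, 12) − (-2)·(6, 7, 6) = (−39, 20, 24).

(-39, 20, 24)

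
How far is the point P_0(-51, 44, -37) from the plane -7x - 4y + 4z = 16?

17/9

Normal vector n = (-7, -4, 4), and n·(-51, 44, -37) - 16 = 17.
|n| = √(49 + 16 + 16) = 9, so the distance is |17|/9 = 17/9.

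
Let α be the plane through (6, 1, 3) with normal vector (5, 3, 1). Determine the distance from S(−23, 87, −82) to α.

The plane has equation n·(r − (6, 1, 3)) = 0, i.e. n·r = 36.
Then n·(−23, 87, −82) − 36 = 28.
|n| = √(25 + 9 + 1) = √35, so the distance is |28|/√35 = 28/√35.

4√35/5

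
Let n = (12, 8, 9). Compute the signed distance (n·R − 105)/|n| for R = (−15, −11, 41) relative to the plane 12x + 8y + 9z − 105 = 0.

n·R − 105 = -4.
|n| = 17, so the signed distance is -4/17.

-4/17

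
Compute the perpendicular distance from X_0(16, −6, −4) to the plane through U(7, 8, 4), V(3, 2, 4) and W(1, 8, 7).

UV = (−4, −6, 0) and UW = (−6, 0, 3), so a normal is n = UV × UW = (−18, 12, −36).
n = (−18, 12, −36); n·P − (-174) = -42; |n| = 42; distance = 42/42 = 1.

1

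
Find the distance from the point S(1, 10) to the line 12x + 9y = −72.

The normal to the line is n = (12, 9) with |n| = 15.
|n·S − (-72)| = |102 − (-72)| = 174, so the distance is 174/15 = 58/5.

58/5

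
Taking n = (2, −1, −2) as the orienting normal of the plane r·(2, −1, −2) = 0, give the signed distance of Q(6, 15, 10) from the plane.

-23/3

n·Q − 0 = -23.
|n| = 3, so the signed distance is -23/3.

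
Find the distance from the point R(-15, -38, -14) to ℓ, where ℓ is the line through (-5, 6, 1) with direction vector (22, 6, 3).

Direction vector d = (22, 6, 3).
AP = (-10, -44, -15), and AP × d = (-42, -300, 908).
|AP × d|² = 916228 and |d|² = 529, so the distance is √(916228/529) = √1732 = 2√433.

2√433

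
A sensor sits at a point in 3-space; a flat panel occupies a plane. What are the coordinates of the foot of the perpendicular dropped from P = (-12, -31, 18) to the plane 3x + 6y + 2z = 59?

(3, -1, 28)

The perpendicular from P has direction n = (3, 6, 2): r = (-12, -31, 18) + t(3, 6, 2).
Substitute into the plane: n·(P + tn) = 59 gives -186 + 49t = 59, so t = 5.
Foot = (-12, -31, 18) + 5·(3, 6, 2) = (3, -1, 28).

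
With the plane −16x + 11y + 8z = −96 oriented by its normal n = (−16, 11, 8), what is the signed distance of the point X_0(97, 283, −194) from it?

n·X_0 − (-96) = 105.
|n| = 21, so the signed distance is 105/21 = 5.

5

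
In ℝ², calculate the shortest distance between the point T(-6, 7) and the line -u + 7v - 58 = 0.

The normal to the line is n = (-1, 7) with |n| = 5√2.
|n·T − 58| = |55 − 58| = 3, so the distance is 3/(5√2).

3√2/10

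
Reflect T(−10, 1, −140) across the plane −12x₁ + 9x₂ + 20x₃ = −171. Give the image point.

n = (−12, 9, 20), |n|² = 625, n·T − (-171) = -2500, so t = -2500/625 = -4.
Foot F = T − (-4)·n = (−58, 37, −60); the reflection is 2F − T = (−106, 73, 20).

(-106, 73, 20)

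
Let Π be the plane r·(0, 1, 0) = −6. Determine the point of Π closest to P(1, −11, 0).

(1, -6, 0)

n = (0, 1, 0), |n|² = 1, and n·P − (-6) = -5.
t = -5/1 = -5, so the foot is P − t·n = (1, −11, 0) − (-5)·(0, 1, 0) = (1, −6, 0).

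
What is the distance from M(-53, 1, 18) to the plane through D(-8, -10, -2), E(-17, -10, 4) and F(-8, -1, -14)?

DE = (-9, 0, 6) and DF = (0, 9, -12), so a normal is n = DE × DF = (-54, -108, -81).
d = |(-54)·(-53) + (-108)·1 + (-81)·18 − 1674| / √(2916 + 11664 + 6561) = |-378| / (27√29) = 14/√29.

14√29/29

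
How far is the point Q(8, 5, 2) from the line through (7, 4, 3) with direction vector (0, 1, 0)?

√2

Direction vector d = (0, 1, 0).
AP = (1, 1, −1), and AP × d = (1, 0, 1).
|AP × d|² = 2 and |d|² = 1, so the distance is √2.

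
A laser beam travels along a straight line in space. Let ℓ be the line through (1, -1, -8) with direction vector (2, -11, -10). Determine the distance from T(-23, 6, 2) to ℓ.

10√5

Direction vector d = (2, -11, -10).
AP = (-24, 7, 10), and AP × d = (40, -220, 250).
|AP × d|² = 112500 and |d|² = 225, so the distance is √(112500/225) = √500 = 10√5.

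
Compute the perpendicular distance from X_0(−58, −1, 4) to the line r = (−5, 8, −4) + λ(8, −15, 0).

Direction vector d = (8, −15, 0).
AP = (−53, −9, 8); AP·d = -289, |AP|² = 2954, |d|² = 289.
distance² = |AP|² − (AP·d)²/|d|² = 2954 − 83521/289 = 2665, so the distance is √2665.

√2665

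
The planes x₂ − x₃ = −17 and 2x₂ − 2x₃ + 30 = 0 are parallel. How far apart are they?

Divide the second equation by 2 to match normals: x₂ − x₃ = -15.
With common normal n = (0, 1, −1) (|n| = √2), the distance is |(-17) − (-15)|/|n| = 2/√2 = √2.

√2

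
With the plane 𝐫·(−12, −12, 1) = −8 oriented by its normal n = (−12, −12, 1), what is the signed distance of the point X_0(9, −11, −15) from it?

1

n·X_0 − (-8) = 17.
|n| = 17, so the signed distance is 17/17 = 1.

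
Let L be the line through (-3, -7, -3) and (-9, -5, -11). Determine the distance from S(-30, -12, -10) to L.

3√43

A direction vector is d = (-6, 2, -8).
AP = (-27, -5, -7), and AP × d = (54, -174, -84).
|AP × d|² = 40248 and |d|² = 104, so the distance is √(40248/104) = √387 = 3√43.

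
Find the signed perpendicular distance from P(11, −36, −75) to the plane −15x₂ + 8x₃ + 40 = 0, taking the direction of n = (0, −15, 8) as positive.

n·P − (-40) = -20.
|n| = 17, so the signed distance is -20/17.

-20/17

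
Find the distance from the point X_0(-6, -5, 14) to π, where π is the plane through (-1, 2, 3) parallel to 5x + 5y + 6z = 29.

Parallel planes share the normal n = (5, 5, 6); since (-1, 2, 3) lies on the plane, its equation is 5x + 5y + 6z = 23.
Then n·(-6, -5, 14) - 23 = 6.
|n| = √(25 + 25 + 36) = √86, so the distance is |6|/√86 = 3√86/43.

6/√86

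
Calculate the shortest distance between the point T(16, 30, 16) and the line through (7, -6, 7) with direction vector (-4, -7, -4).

9√2

Direction vector d = (-4, -7, -4).
AP = (9, 36, 9); AP·d = -324, |AP|² = 1458, |d|² = 81.
distance² = |AP|² − (AP·d)²/|d|² = 1458 − 104976/81 = 162, so the distance is 9√2.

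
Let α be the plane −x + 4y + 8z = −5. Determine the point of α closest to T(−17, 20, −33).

(-19, 28, -17)

n = (−1, 4, 8), |n|² = 81, and n·T − (-5) = -162.
t = -162/81 = -2, so the foot is T − t·n = (−17, 20, −33) − (-2)·(−1, 4, 8) = (−19, 28, −17).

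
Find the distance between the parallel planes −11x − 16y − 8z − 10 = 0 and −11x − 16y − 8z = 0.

10/21

With common normal n = (−11, −16, −8) (|n| = 21), the distance is |10 − 0|/|n| = 10/21.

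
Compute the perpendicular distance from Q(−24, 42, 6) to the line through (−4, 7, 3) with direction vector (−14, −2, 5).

√1409

Direction vector d = (−14, −2, 5).
AP = (−20, 35, 3), and AP × d = (181, 58, 530).
|AP × d|² = 317025 and |d|² = 225, so the distance is √(317025/225) = √1409.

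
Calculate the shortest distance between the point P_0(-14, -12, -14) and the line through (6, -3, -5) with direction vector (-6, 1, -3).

2√37

Direction vector d = (-6, 1, -3).
AP = (-20, -9, -9), and AP × d = (36, -6, -74).
|AP × d|² = 6808 and |d|² = 46, so the distance is √(6808/46) = √148 = 2√37.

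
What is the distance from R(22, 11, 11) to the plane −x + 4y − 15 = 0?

n = (−1, 4, 0); n·P − 15 = 7; |n| = √17; distance = 7/√17 = 7√17/17.

7√17/17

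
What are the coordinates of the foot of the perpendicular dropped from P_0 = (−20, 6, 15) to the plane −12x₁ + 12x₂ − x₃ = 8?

n = (−12, 12, −1), |n|² = 289, and n·P_0 − 8 = 289.
t = 289/289 = 1, so the foot is P_0 − t·n = (−20, 6, 15) − 1·(−12, 12, −1) = (−8, −6, 16).

(-8, -6, 16)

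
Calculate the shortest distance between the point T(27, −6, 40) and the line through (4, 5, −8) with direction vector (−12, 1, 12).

√2665

Direction vector d = (−12, 1, 12).
AP = (23, −11, 48); AP·d = 289, |AP|² = 2954, |d|² = 289.
distance² = |AP|² − (AP·d)²/|d|² = 2954 − 83521/289 = 2665, so the distance is √2665.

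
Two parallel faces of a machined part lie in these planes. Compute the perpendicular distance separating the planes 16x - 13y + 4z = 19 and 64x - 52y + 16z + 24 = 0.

Divide the second equation by 4 to match normals: 16x - 13y + 4z = -6.
With common normal n = (16, -13, 4) (|n| = 21), the distance is |19 − (-6)|/|n| = 25/21.

25/21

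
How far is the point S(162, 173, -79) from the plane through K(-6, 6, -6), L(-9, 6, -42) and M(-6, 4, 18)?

5

KL = (-3, 0, -36) and KM = (0, -2, 24), so a normal is n = KL × KM = (-72, 72, 6).
Then n·(162, 173, -79) - 828 = -510.
|n| = √(5184 + 5184 + 36) = 102, so the distance is |-510|/102 = 5.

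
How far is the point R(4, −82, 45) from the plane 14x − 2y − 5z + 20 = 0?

1

Normal vector n = (14, −2, −5), and n·(4, −82, 45) − (−20) = 15.
|n| = √(196 + 4 + 25) = 15, so the distance is |15|/15 = 1.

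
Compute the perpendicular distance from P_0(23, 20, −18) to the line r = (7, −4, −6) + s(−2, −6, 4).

Direction vector d = (−2, −6, 4).
AP = (16, 24, −12); AP·d = -224, |AP|² = 976, |d|² = 56.
distance² = |AP|² − (AP·d)²/|d|² = 976 − 50176/56 = 80, so the distance is 4√5.

4√5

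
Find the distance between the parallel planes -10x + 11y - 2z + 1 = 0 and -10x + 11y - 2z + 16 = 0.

Both planes have normal n = (-10, 11, -2), |n| = 15. Any point on the first plane is at distance |(-16) − (-1)|/|n| = 15/15 = 1 from the second.

1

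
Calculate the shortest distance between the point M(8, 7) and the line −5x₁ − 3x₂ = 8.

69/√34

The normal to the line is n = (−5, −3) with |n| = √34.
|n·M − 8| = |-61 − 8| = 69, so the distance is 69/√34.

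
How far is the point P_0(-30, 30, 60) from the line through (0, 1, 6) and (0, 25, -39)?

3√389

A direction vector is d = (0, 24, -45).
AP = (-30, 29, 54); AP·d = -1734, |AP|² = 4657, |d|² = 2601.
distance² = |AP|² − (AP·d)²/|d|² = 4657 − 3006756/2601 = 3501, so the distance is 3√389.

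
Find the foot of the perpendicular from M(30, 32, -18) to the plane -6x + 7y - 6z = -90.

(42, 18, -6)

n = (-6, 7, -6), |n|² = 121, and n·M − (-90) = 242.
t = 242/121 = 2, so the foot is M − t·n = (30, 32, -18) − 2·(-6, 7, -6) = (42, 18, -6).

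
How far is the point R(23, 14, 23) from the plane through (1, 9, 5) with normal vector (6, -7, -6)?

The plane has equation n·(r − (1, 9, 5)) = 0, i.e. n·r = -87.
Then n·(23, 14, 23) - (-87) = -11.
|n| = √(36 + 49 + 36) = 11, so the distance is |-11|/11 = 1.

1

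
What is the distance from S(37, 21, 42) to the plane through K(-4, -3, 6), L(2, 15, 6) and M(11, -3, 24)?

KL = (6, 18, 0) and KM = (15, 0, 18), so a normal is n = KL × KM = (324, -108, -270).
Then n·(37, 21, 42) - (-2592) = 972.
|n| = √(104976 + 11664 + 72900) = 54√65, so the distance is |972|/(54√65) = 18/√65.

18√65/65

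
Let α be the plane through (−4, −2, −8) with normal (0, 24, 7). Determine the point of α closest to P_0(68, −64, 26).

(68, -16, 40)

The perpendicular from P_0 has direction n = (0, 24, 7): r = (68, −64, 26) + λ(0, 24, 7).
Substitute into the plane: n·(P_0 + λn) = -104 gives -1354 + 625λ = -104, so λ = 2.
Foot = (68, −64, 26) + 2·(0, 24, 7) = (68, −16, 40).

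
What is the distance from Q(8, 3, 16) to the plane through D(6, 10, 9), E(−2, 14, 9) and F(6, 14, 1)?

DE = (−8, 4, 0) and DF = (0, 4, −8), so a normal is n = DE × DF = (−32, −64, −32).
Then n·(8, 3, 16) − (−1120) = 160.
|n| = √(1024 + 4096 + 1024) = 32√6, so the distance is |160|/(32√6) = 5/√6.

5/√6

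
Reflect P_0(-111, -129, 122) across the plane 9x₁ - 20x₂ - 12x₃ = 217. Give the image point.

With n = (9, -20, -12), the signed offset is (n·P_0 − 217)/|n|² = -100/625 = -4/25.
P_0' = P_0 − 2t·n = (-111, -129, 122) − (-8/25)·(9, -20, -12) = (-2703/25, -677/5, 2954/25).

(-2703/25, -677/5, 2954/25)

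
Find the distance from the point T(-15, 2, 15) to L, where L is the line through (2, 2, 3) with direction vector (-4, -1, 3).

Direction vector d = (-4, -1, 3).
AP = (-17, 0, 12), and AP × d = (12, 3, 17).
|AP × d|² = 442 and |d|² = 26, so the distance is √(442/26) = √17.

√17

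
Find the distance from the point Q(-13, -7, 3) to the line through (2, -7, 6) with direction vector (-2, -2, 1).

Direction vector d = (-2, -2, 1).
AP = (-15, 0, -3), and AP × d = (-6, 21, 30).
|AP × d|² = 1377 and |d|² = 9, so the distance is √(1377/9) = √153 = 3√17.

3√17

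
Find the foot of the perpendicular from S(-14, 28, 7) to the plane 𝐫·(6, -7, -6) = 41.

n = (6, -7, -6), |n|² = 121, and n·S − 41 = -363.
t = -363/121 = -3, so the foot is S − t·n = (-14, 28, 7) − (-3)·(6, -7, -6) = (4, 7, -11).

(4, 7, -11)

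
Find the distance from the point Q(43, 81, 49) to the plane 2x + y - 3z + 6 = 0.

26/√14

d = |2·43 + 1·81 + (-3)·49 − (-6)| / √(4 + 1 + 9) = |26| / √14 = 13√14/7.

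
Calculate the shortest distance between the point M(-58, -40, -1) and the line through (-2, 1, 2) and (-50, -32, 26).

√857

A direction vector is d = (-48, -33, 24).
AP = (-56, -41, -3); AP·d = 3969, |AP|² = 4826, |d|² = 3969.
distance² = |AP|² − (AP·d)²/|d|² = 4826 − 15752961/3969 = 857, so the distance is √857.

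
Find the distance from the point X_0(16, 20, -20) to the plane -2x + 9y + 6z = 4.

n = (-2, 9, 6); n·P − 4 = 24; |n| = 11; distance = 24/11.

24/11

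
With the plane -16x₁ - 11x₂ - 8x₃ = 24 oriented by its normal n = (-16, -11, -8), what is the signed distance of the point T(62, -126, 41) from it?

n·T − 24 = 42.
|n| = 21, so the signed distance is 42/21 = 2.

2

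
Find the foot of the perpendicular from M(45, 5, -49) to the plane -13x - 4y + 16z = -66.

(6, -7, -1)

The perpendicular from M has direction n = (-13, -4, 16): r = (45, 5, -49) + λ(-13, -4, 16).
Substitute into the plane: n·(M + λn) = -66 gives -1389 + 441λ = -66, so λ = 3.
Foot = (45, 5, -49) + 3·(-13, -4, 16) = (6, -7, -1).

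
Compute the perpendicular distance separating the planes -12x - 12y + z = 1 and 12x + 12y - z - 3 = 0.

Divide the second equation by -1 to match normals: -12x - 12y + z = -3.
Both planes have normal n = (-12, -12, 1), |n| = 17. Any point on the first plane is at distance |(-3) − 1|/|n| = 4/17 from the second.

4/17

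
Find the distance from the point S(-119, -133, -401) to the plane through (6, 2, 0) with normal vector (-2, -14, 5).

9

The plane has equation n·(r − (6, 2, 0)) = 0, i.e. n·r = -40.
n = (-2, -14, 5); n·P − (-40) = 135; |n| = 15; distance = 135/15 = 9.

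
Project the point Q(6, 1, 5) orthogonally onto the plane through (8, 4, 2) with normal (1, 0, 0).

(8, 1, 5)

n = (1, 0, 0), |n|² = 1, and n·Q − 8 = -2.
t = -2/1 = -2, so the foot is Q − t·n = (6, 1, 5) − (-2)·(1, 0, 0) = (8, 1, 5).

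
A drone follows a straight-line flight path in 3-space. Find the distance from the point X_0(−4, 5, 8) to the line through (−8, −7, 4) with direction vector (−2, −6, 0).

4

Direction vector d = (−2, −6, 0).
AP = (4, 12, 4); AP·d = -80, |AP|² = 176, |d|² = 40.
distance² = |AP|² − (AP·d)²/|d|² = 176 − 6400/40 = 16, so the distance is 4.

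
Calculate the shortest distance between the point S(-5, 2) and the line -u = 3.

2

The normal to the line is n = (-1, 0) with |n| = 1.
|n·S − 3| = |5 − 3| = 2, so the distance is 2/1 = 2.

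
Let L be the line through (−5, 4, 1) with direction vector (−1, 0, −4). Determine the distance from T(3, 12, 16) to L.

9

Direction vector d = (−1, 0, −4).
AP = (8, 8, 15); AP·d = -68, |AP|² = 353, |d|² = 17.
distance² = |AP|² − (AP·d)²/|d|² = 353 − 4624/17 = 81, so the distance is 9.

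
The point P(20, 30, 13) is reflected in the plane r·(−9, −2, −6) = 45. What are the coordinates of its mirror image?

(-34, 18, -23)

n = (−9, −2, −6), |n|² = 121, n·P − 45 = -363, so t = -363/121 = -3.
Foot F = P − (-3)·n = (−7, 24, −5); the reflection is 2F − P = (−34, 18, −23).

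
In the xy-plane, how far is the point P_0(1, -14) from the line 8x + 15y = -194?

d = |8·1 + 15·(-14) − (-194)| / √(64 + 225) = |-8|/17 = 8/17.

8/17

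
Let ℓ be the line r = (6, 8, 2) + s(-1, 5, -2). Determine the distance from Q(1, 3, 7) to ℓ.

3√5

Direction vector d = (-1, 5, -2).
AP = (-5, -5, 5), and AP × d = (-15, -15, -30).
|AP × d|² = 1350 and |d|² = 30, so the distance is √(1350/30) = √45 = 3√5.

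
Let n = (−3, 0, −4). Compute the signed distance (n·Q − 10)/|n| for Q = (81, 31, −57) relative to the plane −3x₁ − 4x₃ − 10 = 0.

-5

n·Q − 10 = -25.
|n| = 5, so the signed distance is -25/5 = -5.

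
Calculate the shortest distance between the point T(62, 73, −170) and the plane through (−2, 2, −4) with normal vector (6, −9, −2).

7

The plane has equation n·(r − (−2, 2, −4)) = 0, i.e. n·r = -22.
Then n·(62, 73, −170) − (−22) = 77.
|n| = √(36 + 81 + 4) = 11, so the distance is |77|/11 = 7.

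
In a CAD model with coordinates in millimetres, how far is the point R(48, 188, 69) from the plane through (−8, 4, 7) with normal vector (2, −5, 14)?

4

The plane has equation n·(r − (−8, 4, 7)) = 0, i.e. n·r = 62.
Then n·(48, 188, 69) − 62 = 60.
|n| = √(4 + 25 + 196) = 15, so the distance is |60|/15 = 4.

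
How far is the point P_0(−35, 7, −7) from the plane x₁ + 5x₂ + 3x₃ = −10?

d = |1·(-35) + 5·7 + 3·(-7) − (-10)| / √(1 + 25 + 9) = |-11| / √35 = 11√35/35.

11√35/35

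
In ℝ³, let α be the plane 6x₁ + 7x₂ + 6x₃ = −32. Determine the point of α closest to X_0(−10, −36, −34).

n = (6, 7, 6), |n|² = 121, and n·X_0 − (-32) = -484.
t = -484/121 = -4, so the foot is X_0 − t·n = (−10, −36, −34) − (-4)·(6, 7, 6) = (14, −8, −10).

(14, -8, -10)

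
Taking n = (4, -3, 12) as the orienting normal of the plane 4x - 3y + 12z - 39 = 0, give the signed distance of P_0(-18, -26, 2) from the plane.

n·P_0 − 39 = -9.
|n| = 13, so the signed distance is -9/13.

-9/13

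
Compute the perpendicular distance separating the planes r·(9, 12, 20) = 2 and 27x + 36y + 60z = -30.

Divide the second equation by 3 to match normals: 9x + 12y + 20z = -10.
Both planes have normal n = (9, 12, 20), |n| = 25. Any point on the first plane is at distance |(-10) − 2|/|n| = 12/25 from the second.

12/25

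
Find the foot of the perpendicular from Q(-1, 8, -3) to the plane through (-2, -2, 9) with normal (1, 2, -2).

(-6, -2, 7)

n = (1, 2, -2), |n|² = 9, and n·Q − (-24) = 45.
t = 45/9 = 5, so the foot is Q − t·n = (-1, 8, -3) − 5·(1, 2, -2) = (-6, -2, 7).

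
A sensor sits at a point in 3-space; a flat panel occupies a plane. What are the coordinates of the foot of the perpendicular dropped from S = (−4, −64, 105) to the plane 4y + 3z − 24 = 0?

n = (0, 4, 3), |n|² = 25, and n·S − 24 = 35.
t = 35/25 = 7/5, so the foot is S − t·n = (−4, −64, 105) − (7/5)·(0, 4, 3) = (−4, −348/5, 504/5).

(-4, -348/5, 504/5)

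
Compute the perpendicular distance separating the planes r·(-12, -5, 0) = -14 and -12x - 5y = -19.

5/13

Both planes have normal n = (-12, -5, 0), |n| = 13. Any point on the first plane is at distance |(-19) − (-14)|/|n| = 5/13 from the second.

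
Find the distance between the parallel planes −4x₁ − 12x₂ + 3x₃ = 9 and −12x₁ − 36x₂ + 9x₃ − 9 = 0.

6/13

Divide the second equation by 3 to match normals: −4x₁ − 12x₂ + 3x₃ = 3.
Both planes have normal n = (−4, −12, 3), |n| = 13. Any point on the first plane is at distance |3 − 9|/|n| = 6/13 from the second.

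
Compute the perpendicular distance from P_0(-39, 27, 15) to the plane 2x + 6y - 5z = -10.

d = |2·(-39) + 6·27 + (-5)·15 − (-10)| / √(4 + 36 + 25) = |19| / √65 = 19√65/65.

19/√65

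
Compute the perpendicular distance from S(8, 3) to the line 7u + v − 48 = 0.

11/(5√2)

d = |7·8 + 1·3 − 48| / √(49 + 1) = |11|/(5√2) = 11√2/10.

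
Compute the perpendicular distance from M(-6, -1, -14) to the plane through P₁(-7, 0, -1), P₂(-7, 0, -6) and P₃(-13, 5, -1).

√61/61

P₁P₂ = (0, 0, -5) and P₁P₃ = (-6, 5, 0), so a normal is n = P₁P₂ × P₁P₃ = (25, 30, 0).
d = |25·(-6) + 30·(-1) − (-175)| / √(625 + 900 + 0) = |-5| / (5√61) = √61/61.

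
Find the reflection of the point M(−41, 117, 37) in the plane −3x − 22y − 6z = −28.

n = (−3, −22, −6), |n|² = 529, n·M − (-28) = -2645, so t = -2645/529 = -5.
Foot F = M − (-5)·n = (−56, 7, 7); the reflection is 2F − M = (−71, −103, −23).

(-71, -103, -23)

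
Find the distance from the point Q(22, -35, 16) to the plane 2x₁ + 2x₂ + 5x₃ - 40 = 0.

14√33/33

d = |2·22 + 2·(-35) + 5·16 − 40| / √(4 + 4 + 25) = |14| / √33 = 14√33/33.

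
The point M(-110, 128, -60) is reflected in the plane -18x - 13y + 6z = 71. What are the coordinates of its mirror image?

n = (-18, -13, 6), |n|² = 529, n·M − 71 = -115, so t = -115/529 = -5/23.
Foot F = M − (-5/23)·n = (-2620/23, 2879/23, -1350/23); the reflection is 2F − M = (-2710/23, 2814/23, -1320/23).

(-2710/23, 2814/23, -1320/23)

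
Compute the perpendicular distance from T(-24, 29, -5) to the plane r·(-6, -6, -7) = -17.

2

Normal vector n = (-6, -6, -7), and n·(-24, 29, -5) - (-17) = 22.
|n| = √(36 + 36 + 49) = 11, so the distance is |22|/11 = 2.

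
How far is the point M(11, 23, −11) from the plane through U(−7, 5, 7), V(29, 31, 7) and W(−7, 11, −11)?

UV = (36, 26, 0) and UW = (0, 6, −18), so a normal is n = UV × UW = (−468, 648, 216).
n = (−468, 648, 216); n·P − 8028 = -648; |n| = 828; distance = 648/828 = 18/23.

18/23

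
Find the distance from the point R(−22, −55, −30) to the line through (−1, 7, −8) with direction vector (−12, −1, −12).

Direction vector d = (−12, −1, −12).
AP = (−21, −62, −22); AP·d = 578, |AP|² = 4769, |d|² = 289.
distance² = |AP|² − (AP·d)²/|d|² = 4769 − 334084/289 = 3613, so the distance is √3613.

√3613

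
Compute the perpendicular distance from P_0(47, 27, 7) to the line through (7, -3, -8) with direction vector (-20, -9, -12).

Direction vector d = (-20, -9, -12).
AP = (40, 30, 15), and AP × d = (-225, 180, 240).
|AP × d|² = 140625 and |d|² = 625, so the distance is √(140625/625) = √225 = 15.

15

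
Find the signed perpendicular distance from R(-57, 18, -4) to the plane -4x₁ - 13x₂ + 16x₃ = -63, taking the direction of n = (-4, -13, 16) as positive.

-1/3

n·R − (-63) = -7.
|n| = 21, so the signed distance is -7/21 = -1/3.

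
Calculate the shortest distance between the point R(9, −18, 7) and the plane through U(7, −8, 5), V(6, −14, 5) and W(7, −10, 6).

18√41/41

UV = (−1, −6, 0) and UW = (0, −2, 1), so a normal is n = UV × UW = (−6, 1, 2).
d = |(-6)·9 + 1·(-18) + 2·7 − (-40)| / √(36 + 1 + 4) = |-18| / √41 = 18√41/41.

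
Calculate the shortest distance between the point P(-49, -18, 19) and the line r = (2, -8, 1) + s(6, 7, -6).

33

Direction vector d = (6, 7, -6).
AP = (-51, -10, 18), and AP × d = (-66, -198, -297).
|AP × d|² = 131769 and |d|² = 121, so the distance is √(131769/121) = √1089 = 33.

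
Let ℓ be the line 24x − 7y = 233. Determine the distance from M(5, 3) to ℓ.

134/25

The normal to the line is n = (24, −7) with |n| = 25.
|n·M − 233| = |99 − 233| = 134, so the distance is 134/25.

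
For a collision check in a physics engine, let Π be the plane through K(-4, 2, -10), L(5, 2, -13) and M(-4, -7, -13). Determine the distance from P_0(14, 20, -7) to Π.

9√11/11

KL = (9, 0, -3) and KM = (0, -9, -3), so a normal is n = KL × KM = (-27, 27, -81).
Then n·(14, 20, -7) - 972 = -243.
|n| = √(729 + 729 + 6561) = 27√11, so the distance is |-243|/(27√11) = 9/√11.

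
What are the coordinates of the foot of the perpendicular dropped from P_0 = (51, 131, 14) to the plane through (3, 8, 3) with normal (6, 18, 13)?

(21, 41, -51)

n = (6, 18, 13), |n|² = 529, and n·P_0 − 201 = 2645.
t = 2645/529 = 5, so the foot is P_0 − t·n = (51, 131, 14) − 5·(6, 18, 13) = (21, 41, -51).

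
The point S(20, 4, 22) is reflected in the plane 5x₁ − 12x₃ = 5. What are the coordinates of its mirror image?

n = (5, 0, −12), |n|² = 169, n·S − 5 = -169, so t = -169/169 = -1.
Foot F = S − (-1)·n = (25, 4, 10); the reflection is 2F − S = (30, 4, −2).

(30, 4, -2)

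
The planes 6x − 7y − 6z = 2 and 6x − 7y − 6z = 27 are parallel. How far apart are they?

25/11

Both planes have normal n = (6, −7, −6), |n| = 11. Any point on the first plane is at distance |27 − 2|/|n| = 25/11 from the second.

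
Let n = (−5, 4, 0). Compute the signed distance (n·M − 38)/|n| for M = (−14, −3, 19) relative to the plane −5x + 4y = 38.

n·M − 38 = 20.
|n| = √41, so the signed distance is 20/√41.

20/√41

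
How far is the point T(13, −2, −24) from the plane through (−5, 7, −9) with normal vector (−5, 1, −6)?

The plane has equation n·(r − (−5, 7, −9)) = 0, i.e. n·r = 86.
Then n·(13, −2, −24) − 86 = −9.
|n| = √(25 + 1 + 36) = √62, so the distance is |-9|/√62 = 9√62/62.

9/√62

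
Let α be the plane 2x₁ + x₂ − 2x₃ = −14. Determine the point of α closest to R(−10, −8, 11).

n = (2, 1, −2), |n|² = 9, and n·R − (-14) = -36.
t = -36/9 = -4, so the foot is R − t·n = (−10, −8, 11) − (-4)·(2, 1, −2) = (−2, −4, 3).

(-2, -4, 3)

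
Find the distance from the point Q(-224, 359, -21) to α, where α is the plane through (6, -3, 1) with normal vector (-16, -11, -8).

6

The plane has equation n·(r − (6, -3, 1)) = 0, i.e. n·r = -71.
Then n·(-224, 359, -21) - (-71) = -126.
|n| = √(256 + 121 + 64) = 21, so the distance is |-126|/21 = 6.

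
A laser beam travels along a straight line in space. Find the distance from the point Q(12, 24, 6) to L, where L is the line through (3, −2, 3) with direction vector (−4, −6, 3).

Direction vector d = (−4, −6, 3).
AP = (9, 26, 3); AP·d = -183, |AP|² = 766, |d|² = 61.
distance² = |AP|² − (AP·d)²/|d|² = 766 − 33489/61 = 217, so the distance is √217.

√217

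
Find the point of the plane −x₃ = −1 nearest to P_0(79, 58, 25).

(79, 58, 1)

The perpendicular from P_0 has direction n = (0, 0, −1): r = (79, 58, 25) + t(0, 0, −1).
Substitute into the plane: n·(P_0 + tn) = -1 gives -25 + 1t = -1, so t = 24.
Foot = (79, 58, 25) + 24·(0, 0, −1) = (79, 58, 1).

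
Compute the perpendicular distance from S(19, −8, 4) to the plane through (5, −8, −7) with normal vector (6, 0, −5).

29/√61

The plane has equation n·(r − (5, −8, −7)) = 0, i.e. n·r = 65.
Then n·(19, −8, 4) − 65 = 29.
|n| = √(36 + 0 + 25) = √61, so the distance is |29|/√61 = 29/√61.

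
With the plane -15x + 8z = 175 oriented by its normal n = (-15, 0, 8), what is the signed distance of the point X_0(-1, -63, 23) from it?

24/17

n·X_0 − 175 = 24.
|n| = 17, so the signed distance is 24/17.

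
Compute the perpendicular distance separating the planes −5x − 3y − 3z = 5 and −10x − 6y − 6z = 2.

Divide the second equation by 2 to match normals: −5x − 3y − 3z = 1.
With common normal n = (−5, −3, −3) (|n| = √43), the distance is |5 − 1|/|n| = 4/√43.

4√43/43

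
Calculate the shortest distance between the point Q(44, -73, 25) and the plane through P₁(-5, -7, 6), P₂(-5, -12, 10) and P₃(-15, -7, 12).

P₁P₂ = (0, -5, 4) and P₁P₃ = (-10, 0, 6), so a normal is n = P₁P₂ × P₁P₃ = (-30, -40, -50).
Then n·(44, -73, 25) - 130 = 220.
|n| = √(900 + 1600 + 2500) = 50√2, so the distance is |220|/(50√2) = 11√2/5.

11√2/5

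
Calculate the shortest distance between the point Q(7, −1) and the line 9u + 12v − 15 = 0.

12/5

d = |9·7 + 12·(-1) − 15| / √(81 + 144) = |36|/15 = 12/5.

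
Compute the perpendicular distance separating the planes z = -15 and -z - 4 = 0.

11

Divide the second equation by -1 to match normals: z = -4.
With common normal n = (0, 0, 1) (|n| = 1), the distance is |(-15) − (-4)|/|n| = 11/1 = 11.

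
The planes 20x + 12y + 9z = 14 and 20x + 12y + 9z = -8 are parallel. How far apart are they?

22/25

With common normal n = (20, 12, 9) (|n| = 25), the distance is |14 − (-8)|/|n| = 22/25.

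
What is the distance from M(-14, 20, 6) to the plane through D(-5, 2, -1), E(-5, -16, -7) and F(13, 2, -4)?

3/√41

DE = (0, -18, -6) and DF = (18, 0, -3), so a normal is n = DE × DF = (54, -108, 324).
Then n·(-14, 20, 6) - (-810) = -162.
|n| = √(2916 + 11664 + 104976) = 54√41, so the distance is |-162|/(54√41) = 3√41/41.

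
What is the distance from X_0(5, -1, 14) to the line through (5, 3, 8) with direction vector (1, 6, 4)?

2√13

Direction vector d = (1, 6, 4).
AP = (0, -4, 6), and AP × d = (-52, 6, 4).
|AP × d|² = 2756 and |d|² = 53, so the distance is √(2756/53) = √52 = 2√13.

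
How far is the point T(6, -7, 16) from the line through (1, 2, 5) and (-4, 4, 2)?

A direction vector is d = (-5, 2, -3).
AP = (5, -9, 11); AP·d = -76, |AP|² = 227, |d|² = 38.
distance² = |AP|² − (AP·d)²/|d|² = 227 − 5776/38 = 75, so the distance is 5√3.

5√3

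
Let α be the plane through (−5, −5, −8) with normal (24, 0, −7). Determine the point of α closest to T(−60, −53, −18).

(-12, -53, -32)

n = (24, 0, −7), |n|² = 625, and n·T − (-64) = -1250.
t = -1250/625 = -2, so the foot is T − t·n = (−60, −53, −18) − (-2)·(24, 0, −7) = (−12, −53, −32).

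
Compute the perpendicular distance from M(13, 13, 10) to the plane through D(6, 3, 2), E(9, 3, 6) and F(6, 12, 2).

DE = (3, 0, 4) and DF = (0, 9, 0), so a normal is n = DE × DF = (-36, 0, 27).
d = |(-36)·13 + 27·10 − (-162)| / √(1296 + 0 + 729) = |-36| / 45 = 4/5.

4/5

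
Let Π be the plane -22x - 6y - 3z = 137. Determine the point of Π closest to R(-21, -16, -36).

n = (-22, -6, -3), |n|² = 529, and n·R − 137 = 529.
t = 529/529 = 1, so the foot is R − t·n = (-21, -16, -36) − 1·(-22, -6, -3) = (1, -10, -33).

(1, -10, -33)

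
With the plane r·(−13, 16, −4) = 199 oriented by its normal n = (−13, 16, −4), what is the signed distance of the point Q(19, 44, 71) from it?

-26/21

n·Q − 199 = -26.
|n| = 21, so the signed distance is -26/21.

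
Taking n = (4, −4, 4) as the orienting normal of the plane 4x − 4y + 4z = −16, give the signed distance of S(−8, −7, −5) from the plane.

-2√3/3

n·S − (-16) = -8.
|n| = 4√3, so the signed distance is -2√3/3.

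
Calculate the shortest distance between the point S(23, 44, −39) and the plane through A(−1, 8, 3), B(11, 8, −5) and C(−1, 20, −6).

12/17

AB = (12, 0, −8) and AC = (0, 12, −9), so a normal is n = AB × AC = (96, 108, 144).
n = (96, 108, 144); n·P − 1200 = 144; |n| = 204; distance = 144/204 = 12/17.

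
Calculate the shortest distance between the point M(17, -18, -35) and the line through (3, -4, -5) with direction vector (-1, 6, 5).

10√3

Direction vector d = (-1, 6, 5).
AP = (14, -14, -30), and AP × d = (110, -40, 70).
|AP × d|² = 18600 and |d|² = 62, so the distance is √(18600/62) = √300 = 10√3.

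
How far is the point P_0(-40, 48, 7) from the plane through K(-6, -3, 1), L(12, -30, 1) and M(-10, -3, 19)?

KL = (18, -27, 0) and KM = (-4, 0, 18), so a normal is n = KL × KM = (-486, -324, -108).
n = (-486, -324, -108); n·P − 3780 = -648; |n| = 594; distance = 648/594 = 12/11.

12/11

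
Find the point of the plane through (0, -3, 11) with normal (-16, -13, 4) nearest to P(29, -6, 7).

n = (-16, -13, 4), |n|² = 441, and n·P − 83 = -441.
t = -441/441 = -1, so the foot is P − t·n = (29, -6, 7) − (-1)·(-16, -13, 4) = (13, -19, 11).

(13, -19, 11)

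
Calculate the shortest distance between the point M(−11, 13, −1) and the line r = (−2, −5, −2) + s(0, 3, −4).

Direction vector d = (0, 3, −4).
AP = (−9, 18, 1), and AP × d = (−75, −36, −27).
|AP × d|² = 7650 and |d|² = 25, so the distance is √(7650/25) = √306 = 3√34.

3√34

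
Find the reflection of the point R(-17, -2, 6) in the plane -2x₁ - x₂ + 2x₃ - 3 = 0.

n = (-2, -1, 2), |n|² = 9, n·R − 3 = 45, so t = 45/9 = 5.
Foot F = R − 5·n = (-7, 3, -4); the reflection is 2F − R = (3, 8, -14).

(3, 8, -14)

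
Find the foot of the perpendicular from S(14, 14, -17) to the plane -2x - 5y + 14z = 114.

(10, 4, 11)

n = (-2, -5, 14), |n|² = 225, and n·S − 114 = -450.
t = -450/225 = -2, so the foot is S − t·n = (14, 14, -17) − (-2)·(-2, -5, 14) = (10, 4, 11).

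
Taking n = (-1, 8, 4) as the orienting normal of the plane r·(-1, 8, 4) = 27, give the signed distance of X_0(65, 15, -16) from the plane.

n·X_0 − 27 = -36.
|n| = 9, so the signed distance is -36/9 = -4.

-4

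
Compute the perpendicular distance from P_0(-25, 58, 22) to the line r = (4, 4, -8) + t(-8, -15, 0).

3√389

Direction vector d = (-8, -15, 0).
AP = (-29, 54, 30); AP·d = -578, |AP|² = 4657, |d|² = 289.
distance² = |AP|² − (AP·d)²/|d|² = 4657 − 334084/289 = 3501, so the distance is 3√389.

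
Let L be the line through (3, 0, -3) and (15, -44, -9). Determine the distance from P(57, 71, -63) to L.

3√1049

A direction vector is d = (12, -44, -6).
AP = (54, 71, -60); AP·d = -2116, |AP|² = 11557, |d|² = 2116.
distance² = |AP|² − (AP·d)²/|d|² = 11557 − 4477456/2116 = 9441, so the distance is 3√1049.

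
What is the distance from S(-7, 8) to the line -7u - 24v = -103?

The normal to the line is n = (-7, -24) with |n| = 25.
|n·S − (-103)| = |-143 − (-103)| = 40, so the distance is 40/25 = 8/5.

8/5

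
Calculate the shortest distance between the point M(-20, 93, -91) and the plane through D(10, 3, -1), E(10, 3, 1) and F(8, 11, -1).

30√17/17

DE = (0, 0, 2) and DF = (-2, 8, 0), so a normal is n = DE × DF = (-16, -4, 0).
Then n·(-20, 93, -91) - (-172) = 120.
|n| = √(256 + 16 + 0) = 4√17, so the distance is |120|/(4√17) = 30√17/17.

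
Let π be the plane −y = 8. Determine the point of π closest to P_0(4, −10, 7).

(4, -8, 7)

The perpendicular from P_0 has direction n = (0, −1, 0): r = (4, −10, 7) + t(0, −1, 0).
Substitute into the plane: n·(P_0 + tn) = 8 gives 10 + 1t = 8, so t = -2.
Foot = (4, −10, 7) + (-2)·(0, −1, 0) = (4, −8, 7).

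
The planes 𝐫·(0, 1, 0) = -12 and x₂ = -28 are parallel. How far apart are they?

With common normal n = (0, 1, 0) (|n| = 1), the distance is |(-12) − (-28)|/|n| = 16/1 = 16.

16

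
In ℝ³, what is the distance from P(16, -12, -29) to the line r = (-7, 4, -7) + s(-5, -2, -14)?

Direction vector d = (-5, -2, -14).
AP = (23, -16, -22), and AP × d = (180, 432, -126).
|AP × d|² = 234900 and |d|² = 225, so the distance is √(234900/225) = √1044 = 6√29.

6√29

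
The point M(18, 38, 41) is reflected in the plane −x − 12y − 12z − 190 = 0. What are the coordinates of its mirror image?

With n = (−1, −12, −12), the signed offset is (n·M − 190)/|n|² = -1156/289 = -4.
M' = M − 2t·n = (18, 38, 41) − (-8)·(−1, −12, −12) = (10, −58, −55).

(10, -58, -55)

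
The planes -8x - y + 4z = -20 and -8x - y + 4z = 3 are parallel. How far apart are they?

With common normal n = (-8, -1, 4) (|n| = 9), the distance is |(-20) − 3|/|n| = 23/9.

23/9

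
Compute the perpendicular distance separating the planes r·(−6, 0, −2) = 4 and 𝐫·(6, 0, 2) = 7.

Divide the second equation by -1 to match normals: −6x − 2z = -7.
With common normal n = (−6, 0, −2) (|n| = 2√10), the distance is |4 − (-7)|/|n| = 11/(2√10).

11√10/20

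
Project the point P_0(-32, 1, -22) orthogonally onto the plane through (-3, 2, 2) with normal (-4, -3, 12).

n = (-4, -3, 12), |n|² = 169, and n·P_0 − 30 = -169.
t = -169/169 = -1, so the foot is P_0 − t·n = (-32, 1, -22) − (-1)·(-4, -3, 12) = (-36, -2, -10).

(-36, -2, -10)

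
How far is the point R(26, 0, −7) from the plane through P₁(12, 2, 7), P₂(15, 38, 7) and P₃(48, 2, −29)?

P₁P₂ = (3, 36, 0) and P₁P₃ = (36, 0, −36), so a normal is n = P₁P₂ × P₁P₃ = (−1296, 108, −1296).
d = |(-1296)·26 + 108·0 + (-1296)·(-7) − (-24408)| / √(1679616 + 11664 + 1679616) = |-216| / 1836 = 2/17.

2/17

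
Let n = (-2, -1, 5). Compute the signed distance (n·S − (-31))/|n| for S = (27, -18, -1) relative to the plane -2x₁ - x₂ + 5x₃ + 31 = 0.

n·S − (-31) = -10.
|n| = √30, so the signed distance is -10/√30.

-10/√30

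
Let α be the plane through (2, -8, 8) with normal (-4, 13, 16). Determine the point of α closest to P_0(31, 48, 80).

(47, -4, 16)

The perpendicular from P_0 has direction n = (-4, 13, 16): r = (31, 48, 80) + t(-4, 13, 16).
Substitute into the plane: n·(P_0 + tn) = 16 gives 1780 + 441t = 16, so t = -4.
Foot = (31, 48, 80) + (-4)·(-4, 13, 16) = (47, -4, 16).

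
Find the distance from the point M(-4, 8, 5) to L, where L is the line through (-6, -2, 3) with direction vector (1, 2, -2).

6√2

Direction vector d = (1, 2, -2).
AP = (2, 10, 2), and AP × d = (-24, 6, -6).
|AP × d|² = 648 and |d|² = 9, so the distance is √(648/9) = √72 = 6√2.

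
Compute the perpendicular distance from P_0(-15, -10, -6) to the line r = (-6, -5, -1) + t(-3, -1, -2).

Direction vector d = (-3, -1, -2).
AP = (-9, -5, -5), and AP × d = (5, -3, -6).
|AP × d|² = 70 and |d|² = 14, so the distance is √(70/14) = √5.

√5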